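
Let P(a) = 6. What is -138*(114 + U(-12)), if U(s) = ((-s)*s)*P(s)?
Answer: 103500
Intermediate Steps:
U(s) = -6*s² (U(s) = ((-s)*s)*6 = -s²*6 = -6*s²)
-138*(114 + U(-12)) = -138*(114 - 6*(-12)²) = -138*(114 - 6*144) = -138*(114 - 864) = -138*(-750) = 103500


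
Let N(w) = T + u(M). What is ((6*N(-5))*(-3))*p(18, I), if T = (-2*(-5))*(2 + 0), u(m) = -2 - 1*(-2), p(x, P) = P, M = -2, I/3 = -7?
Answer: 7560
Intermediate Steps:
I = -21 (I = 3*(-7) = -21)
u(m) = 0 (u(m) = -2 + 2 = 0)
T = 20 (T = 10*2 = 20)
N(w) = 20 (N(w) = 20 + 0 = 20)
((6*N(-5))*(-3))*p(18, I) = ((6*20)*(-3))*(-21) = (120*(-3))*(-21) = -360*(-21) = 7560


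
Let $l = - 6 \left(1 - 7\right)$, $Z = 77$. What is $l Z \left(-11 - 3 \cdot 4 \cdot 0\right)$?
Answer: $-30492$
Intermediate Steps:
$l = 36$ ($l = \left(-6\right) \left(-6\right) = 36$)
$l Z \left(-11 - 3 \cdot 4 \cdot 0\right) = 36 \cdot 77 \left(-11 - 3 \cdot 4 \cdot 0\right) = 2772 \left(-11 - 12 \cdot 0\right) = 2772 \left(-11 - 0\right) = 2772 \left(-11 + 0\right) = 2772 \left(-11\right) = -30492$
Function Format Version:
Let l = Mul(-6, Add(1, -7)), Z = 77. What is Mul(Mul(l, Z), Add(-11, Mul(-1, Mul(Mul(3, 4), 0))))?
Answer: -30492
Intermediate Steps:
l = 36 (l = Mul(-6, -6) = 36)
Mul(Mul(l, Z), Add(-11, Mul(-1, Mul(Mul(3, 4), 0)))) = Mul(Mul(36, 77), Add(-11, Mul(-1, Mul(Mul(3, 4), 0)))) = Mul(2772, Add(-11, Mul(-1, Mul(12, 0)))) = Mul(2772, Add(-11, Mul(-1, 0))) = Mul(2772, Add(-11, 0)) = Mul(2772, -11) = -30492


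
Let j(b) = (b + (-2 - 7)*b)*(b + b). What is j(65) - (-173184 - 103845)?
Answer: 209429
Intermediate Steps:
j(b) = -16*b² (j(b) = (b - 9*b)*(2*b) = (-8*b)*(2*b) = -16*b²)
j(65) - (-173184 - 103845) = -16*65² - (-173184 - 103845) = -16*4225 - 1*(-277029) = -67600 + 277029 = 209429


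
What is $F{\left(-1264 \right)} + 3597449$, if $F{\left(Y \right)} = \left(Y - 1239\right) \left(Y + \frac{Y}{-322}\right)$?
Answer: $\frac{1086977905}{161} \approx 6.7514 \cdot 10^{6}$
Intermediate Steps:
$F{\left(Y \right)} = \frac{321 Y \left(-1239 + Y\right)}{322}$ ($F{\left(Y \right)} = \left(-1239 + Y\right) \left(Y + Y \left(- \frac{1}{322}\right)\right) = \left(-1239 + Y\right) \left(Y - \frac{Y}{322}\right) = \left(-1239 + Y\right) \frac{321 Y}{322} = \frac{321 Y \left(-1239 + Y\right)}{322}$)
$F{\left(-1264 \right)} + 3597449 = \frac{321}{322} \left(-1264\right) \left(-1239 - 1264\right) + 3597449 = \frac{321}{322} \left(-1264\right) \left(-2503\right) + 3597449 = \frac{507788616}{161} + 3597449 = \frac{1086977905}{161}$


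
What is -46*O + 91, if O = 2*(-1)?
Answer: 183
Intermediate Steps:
O = -2
-46*O + 91 = -46*(-2) + 91 = 92 + 91 = 183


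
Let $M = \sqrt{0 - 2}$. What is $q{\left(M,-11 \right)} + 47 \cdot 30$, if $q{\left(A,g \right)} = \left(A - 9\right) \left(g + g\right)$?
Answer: $1608 - 22 i \sqrt{2} \approx 1608.0 - 31.113 i$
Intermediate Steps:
$M = i \sqrt{2}$ ($M = \sqrt{-2} = i \sqrt{2} \approx 1.4142 i$)
$q{\left(A,g \right)} = 2 g \left(-9 + A\right)$ ($q{\left(A,g \right)} = \left(-9 + A\right) 2 g = 2 g \left(-9 + A\right)$)
$q{\left(M,-11 \right)} + 47 \cdot 30 = 2 \left(-11\right) \left(-9 + i \sqrt{2}\right) + 47 \cdot 30 = \left(198 - 22 i \sqrt{2}\right) + 1410 = 1608 - 22 i \sqrt{2}$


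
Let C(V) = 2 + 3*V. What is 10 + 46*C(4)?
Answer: 654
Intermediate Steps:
10 + 46*C(4) = 10 + 46*(2 + 3*4) = 10 + 46*(2 + 12) = 10 + 46*14 = 10 + 644 = 654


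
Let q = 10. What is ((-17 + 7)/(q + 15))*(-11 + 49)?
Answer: -76/5 ≈ -15.200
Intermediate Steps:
((-17 + 7)/(q + 15))*(-11 + 49) = ((-17 + 7)/(10 + 15))*(-11 + 49) = -10/25*38 = -10*1/25*38 = -2/5*38 = -76/5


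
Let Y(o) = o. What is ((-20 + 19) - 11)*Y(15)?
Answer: -180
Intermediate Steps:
((-20 + 19) - 11)*Y(15) = ((-20 + 19) - 11)*15 = (-1 - 11)*15 = -12*15 = -180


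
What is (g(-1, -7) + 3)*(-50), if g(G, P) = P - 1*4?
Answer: 400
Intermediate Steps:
g(G, P) = -4 + P (g(G, P) = P - 4 = -4 + P)
(g(-1, -7) + 3)*(-50) = ((-4 - 7) + 3)*(-50) = (-11 + 3)*(-50) = -8*(-50) = 400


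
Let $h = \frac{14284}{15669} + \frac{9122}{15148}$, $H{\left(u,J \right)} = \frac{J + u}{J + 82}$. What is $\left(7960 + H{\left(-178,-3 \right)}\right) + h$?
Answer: $\frac{74621560527629}{9375483474} \approx 7959.2$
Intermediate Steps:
$H{\left(u,J \right)} = \frac{J + u}{82 + J}$
$h = \frac{179653325}{118677006}$ ($h = 14284 \cdot \frac{1}{15669} + 9122 \cdot \frac{1}{15148} = \frac{14284}{15669} + \frac{4561}{7574} = \frac{179653325}{118677006} \approx 1.5138$)
$\left(7960 + H{\left(-178,-3 \right)}\right) + h = \left(7960 + \frac{-3 - 178}{82 - 3}\right) + \frac{179653325}{118677006} = \left(7960 + \frac{1}{79} \left(-181\right)\right) + \frac{179653325}{118677006} = \left(7960 - \frac{181}{79}\right) + \frac{179653325}{118677006} = \frac{628659}{79} + \frac{179653325}{118677006} = \frac{74621560527629}{9375483474}$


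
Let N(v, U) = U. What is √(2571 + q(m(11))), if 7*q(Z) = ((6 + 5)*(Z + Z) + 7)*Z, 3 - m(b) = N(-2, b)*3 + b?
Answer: 22*√791/7 ≈ 88.392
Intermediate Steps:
m(b) = 3 - 4*b (m(b) = 3 - (b*3 + b) = 3 - (3*b + b) = 3 - 4*b)
q(Z) = Z*(7 + 22*Z)/7 (q(Z) = (((6 + 5)*(Z + Z) + 7)*Z)/7 = ((11*(2*Z) + 7)*Z)/7 = ((22*Z + 7)*Z)/7 = ((7 + 22*Z)*Z)/7 = (Z*(7 + 22*Z))/7 = Z*(7 + 22*Z)/7)
√(2571 + q(m(11))) = √(2571 + (3 - 4*11)*(7 + 22*(3 - 4*11))/7) = √(2571 + (3 - 44)*(7 + 22*(3 - 44))/7) = √(2571 + (⅐)*(-41)*(7 + 22*(-41))) = √(2571 + (⅐)*(-41)*(7 - 902)) = √(2571 + (⅐)*(-41)*(-895)) = √(2571 + 36695/7) = √(54692/7) = 22*√791/7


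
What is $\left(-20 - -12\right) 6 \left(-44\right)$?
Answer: $2112$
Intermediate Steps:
$\left(-20 - -12\right) 6 \left(-44\right) = \left(-20 + 12\right) 6 \left(-44\right) = \left(-8\right) 6 \left(-44\right) = \left(-48\right) \left(-44\right) = 2112$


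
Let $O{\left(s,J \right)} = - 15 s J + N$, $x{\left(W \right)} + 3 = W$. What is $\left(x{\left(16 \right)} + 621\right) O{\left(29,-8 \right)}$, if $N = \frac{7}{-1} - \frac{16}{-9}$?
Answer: $\frac{19827082}{9} \approx 2.203 \cdot 10^{6}$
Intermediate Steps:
$N = - \frac{47}{9}$ ($N = 7 \left(-1\right) - - \frac{16}{9} = -7 + \frac{16}{9} = - \frac{47}{9} \approx -5.2222$)
$x{\left(W \right)} = -3 + W$
$O{\left(s,J \right)} = - \frac{47}{9} - 15 J s$ ($O{\left(s,J \right)} = - 15 s J - \frac{47}{9} = - 15 J s - \frac{47}{9} = - \frac{47}{9} - 15 J s$)
$\left(x{\left(16 \right)} + 621\right) O{\left(29,-8 \right)} = \left(\left(-3 + 16\right) + 621\right) \left(- \frac{47}{9} - \left(-120\right) 29\right) = \left(13 + 621\right) \left(- \frac{47}{9} + 3480\right) = 634 \cdot \frac{31273}{9} = \frac{19827082}{9}$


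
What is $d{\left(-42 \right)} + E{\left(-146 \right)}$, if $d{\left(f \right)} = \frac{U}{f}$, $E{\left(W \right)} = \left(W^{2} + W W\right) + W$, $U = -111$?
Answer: $\frac{594841}{14} \approx 42489.0$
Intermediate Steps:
$E{\left(W \right)} = W + 2 W^{2}$ ($E{\left(W \right)} = \left(W^{2} + W^{2}\right) + W = 2 W^{2} + W = W + 2 W^{2}$)
$d{\left(f \right)} = - \frac{111}{f}$
$d{\left(-42 \right)} + E{\left(-146 \right)} = - \frac{111}{-42} - 146 \left(1 + 2 \left(-146\right)\right) = \left(-111\right) \left(- \frac{1}{42}\right) - 146 \left(1 - 292\right) = \frac{37}{14} - -42486 = \frac{37}{14} + 42486 = \frac{594841}{14}$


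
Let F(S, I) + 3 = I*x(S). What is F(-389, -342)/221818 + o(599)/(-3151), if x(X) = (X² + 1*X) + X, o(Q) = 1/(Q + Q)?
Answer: -48588325038625/209335081141 ≈ -232.11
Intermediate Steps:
o(Q) = 1/(2*Q)
x(X) = X² + 2*X (x(X) = (X² + X) + X = (X + X²) + X = X² + 2*X)
F(S, I) = -3 + I*S*(2 + S) (F(S, I) = -3 + I*(S*(2 + S)) = -3 + I*S*(2 + S))
F(-389, -342)/221818 + o(599)/(-3151) = (-3 - 342*(-389)*(2 - 389))/221818 + ((½)/599)/(-3151) = (-3 - 342*(-389)*(-387))*(1/221818) + ((½)*(1/599))*(-1/3151) = (-3 - 51485706)*(1/221818) + (1/1198)*(-1/3151) = -51485709*1/221818 - 1/3774898 = -51485709/221818 - 1/3774898 = -48588325038625/209335081141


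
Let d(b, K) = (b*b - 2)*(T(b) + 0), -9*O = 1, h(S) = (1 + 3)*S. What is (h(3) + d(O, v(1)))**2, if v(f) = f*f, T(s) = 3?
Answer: 26569/729 ≈ 36.446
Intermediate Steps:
v(f) = f**2
h(S) = 4*S
O = -1/9 (O = -1/9*1 = -1/9 ≈ -0.11111)
d(b, K) = -6 + 3*b**2 (d(b, K) = (b*b - 2)*(3 + 0) = (b**2 - 2)*3 = (-2 + b**2)*3 = -6 + 3*b**2)
(h(3) + d(O, v(1)))**2 = (4*3 + (-6 + 3*(-1/9)**2))**2 = (12 + (-6 + 3*(1/81)))**2 = (12 + (-6 + 1/27))**2 = (12 - 161/27)**2 = (163/27)**2 = 26569/729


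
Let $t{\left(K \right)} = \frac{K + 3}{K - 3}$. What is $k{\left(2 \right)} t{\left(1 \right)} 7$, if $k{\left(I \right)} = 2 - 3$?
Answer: $14$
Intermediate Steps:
$k{\left(I \right)} = -1$ ($k{\left(I \right)} = 2 - 3 = -1$)
$t{\left(K \right)} = \frac{3 + K}{-3 + K}$
$k{\left(2 \right)} t{\left(1 \right)} 7 = - \frac{3 + 1}{-3 + 1} \cdot 7 = - \frac{4}{-2} \cdot 7 = - \frac{\left(-1\right) 4}{2} \cdot 7 = \left(-1\right) \left(-2\right) 7 = 2 \cdot 7 = 14$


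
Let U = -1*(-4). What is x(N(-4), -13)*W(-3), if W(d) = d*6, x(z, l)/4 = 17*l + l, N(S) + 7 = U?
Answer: 16848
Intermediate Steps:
U = 4
N(S) = -3 (N(S) = -7 + 4 = -3)
x(z, l) = 72*l (x(z, l) = 4*(17*l + l) = 4*(18*l) = 72*l)
W(d) = 6*d
x(N(-4), -13)*W(-3) = (72*(-13))*(6*(-3)) = -936*(-18) = 16848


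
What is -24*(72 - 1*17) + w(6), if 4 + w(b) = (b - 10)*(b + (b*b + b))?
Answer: -1516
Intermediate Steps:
w(b) = -4 + (-10 + b)*(b² + 2*b) (w(b) = -4 + (b - 10)*(b + (b*b + b)) = -4 + (-10 + b)*(b + (b² + b)) = -4 + (-10 + b)*(b + (b + b²)) = -4 + (-10 + b)*(b² + 2*b))
-24*(72 - 1*17) + w(6) = -24*(72 - 1*17) + (-4 + 6³ - 20*6 - 8*6²) = -24*(72 - 17) + (-4 + 216 - 120 - 8*36) = -24*55 + (-4 + 216 - 120 - 288) = -1320 - 196 = -1516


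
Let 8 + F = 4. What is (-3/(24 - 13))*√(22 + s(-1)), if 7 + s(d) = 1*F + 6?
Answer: -3*√17/11 ≈ -1.1245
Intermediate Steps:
F = -4 (F = -8 + 4 = -4)
s(d) = -5 (s(d) = -7 + (1*(-4) + 6) = -7 + (-4 + 6) = -7 + 2 = -5)
(-3/(24 - 13))*√(22 + s(-1)) = (-3/(24 - 13))*√(22 - 5) = (-3/11)*√17 = (-3*1/11)*√17 = -3*√17/11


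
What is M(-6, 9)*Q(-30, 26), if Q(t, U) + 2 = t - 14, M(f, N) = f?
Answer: 276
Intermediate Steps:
Q(t, U) = -16 + t (Q(t, U) = -2 + (t - 14) = -2 + (-14 + t) = -16 + t)
M(-6, 9)*Q(-30, 26) = -6*(-16 - 30) = -6*(-46) = 276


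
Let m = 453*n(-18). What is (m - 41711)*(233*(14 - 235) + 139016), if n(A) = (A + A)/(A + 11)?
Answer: -24127377887/7 ≈ -3.4468e+9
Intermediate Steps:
n(A) = 2*A/(11 + A) (n(A) = (2*A)/(11 + A) = 2*A/(11 + A))
m = 16308/7 (m = 453*(2*(-18)/(11 - 18)) = 453*(2*(-18)/(-7)) = 453*(2*(-18)*(-1/7)) = 453*(36/7) = 16308/7 ≈ 2329.7)
(m - 41711)*(233*(14 - 235) + 139016) = (16308/7 - 41711)*(233*(14 - 235) + 139016) = -275669*(233*(-221) + 139016)/7 = -275669*(-51493 + 139016)/7 = -275669/7*87523 = -24127377887/7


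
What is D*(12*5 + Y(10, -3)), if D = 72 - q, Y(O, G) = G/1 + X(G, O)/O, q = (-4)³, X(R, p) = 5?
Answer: 7820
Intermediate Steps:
q = -64
Y(O, G) = G + 5/O (Y(O, G) = G/1 + 5/O = G*1 + 5/O = G + 5/O)
D = 136 (D = 72 - 1*(-64) = 72 + 64 = 136)
D*(12*5 + Y(10, -3)) = 136*(12*5 + (-3 + 5/10)) = 136*(60 + (-3 + 5*(⅒))) = 136*(60 + (-3 + ½)) = 136*(60 - 5/2) = 136*(115/2) = 7820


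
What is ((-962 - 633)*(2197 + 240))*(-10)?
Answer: 38870150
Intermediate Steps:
((-962 - 633)*(2197 + 240))*(-10) = -1595*2437*(-10) = -3887015*(-10) = 38870150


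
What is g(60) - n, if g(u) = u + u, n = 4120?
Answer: -4000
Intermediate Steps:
g(u) = 2*u
g(60) - n = 2*60 - 1*4120 = 120 - 4120 = -4000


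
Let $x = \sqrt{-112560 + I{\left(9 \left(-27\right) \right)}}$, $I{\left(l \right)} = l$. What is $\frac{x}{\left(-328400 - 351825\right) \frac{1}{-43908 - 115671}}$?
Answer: $\frac{22797 i \sqrt{112803}}{97175} \approx 78.792 i$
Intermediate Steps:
$x = i \sqrt{112803}$ ($x = \sqrt{-112560 + 9 \left(-27\right)} = \sqrt{-112560 - 243} = \sqrt{-112803} = i \sqrt{112803} \approx 335.86 i$)
$\frac{x}{\left(-328400 - 351825\right) \frac{1}{-43908 - 115671}} = \frac{i \sqrt{112803}}{\left(-328400 - 351825\right) \frac{1}{-43908 - 115671}} = \frac{i \sqrt{112803}}{\left(-680225\right) \frac{1}{-159579}} = \frac{i \sqrt{112803}}{\left(-680225\right) \left(- \frac{1}{159579}\right)} = \frac{i \sqrt{112803}}{\frac{97175}{22797}} = i \sqrt{112803} \cdot \frac{22797}{97175} = \frac{22797 i \sqrt{112803}}{97175}$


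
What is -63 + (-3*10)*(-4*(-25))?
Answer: -3063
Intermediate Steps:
-63 + (-3*10)*(-4*(-25)) = -63 - 30*100 = -63 - 3000 = -3063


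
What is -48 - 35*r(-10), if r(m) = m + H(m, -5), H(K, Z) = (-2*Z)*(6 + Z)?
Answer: -48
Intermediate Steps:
H(K, Z) = -2*Z*(6 + Z)
r(m) = 10 + m (r(m) = m - 2*(-5)*(6 - 5) = m - 2*(-5)*1 = m + 10 = 10 + m)
-48 - 35*r(-10) = -48 - 35*(10 - 10) = -48 - 35*0 = -48 + 0 = -48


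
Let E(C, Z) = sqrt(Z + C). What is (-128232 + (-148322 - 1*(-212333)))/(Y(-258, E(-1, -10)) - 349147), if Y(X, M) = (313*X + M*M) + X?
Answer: 21407/143390 ≈ 0.14929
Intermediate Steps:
E(C, Z) = sqrt(C + Z)
Y(X, M) = M**2 + 314*X (Y(X, M) = (313*X + M**2) + X = (M**2 + 313*X) + X = M**2 + 314*X)
(-128232 + (-148322 - 1*(-212333)))/(Y(-258, E(-1, -10)) - 349147) = (-128232 + (-148322 - 1*(-212333)))/(((sqrt(-1 - 10))**2 + 314*(-258)) - 349147) = (-128232 + (-148322 + 212333))/(((sqrt(-11))**2 - 81012) - 349147) = (-128232 + 64011)/(((I*sqrt(11))**2 - 81012) - 349147) = -64221/((-11 - 81012) - 349147) = -64221/(-81023 - 349147) = -64221/(-430170) = -64221*(-1/430170) = 21407/143390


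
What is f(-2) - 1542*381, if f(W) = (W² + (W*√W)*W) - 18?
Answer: -587516 + 4*I*√2 ≈ -5.8752e+5 + 5.6569*I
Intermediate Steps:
f(W) = -18 + W² + W^(5/2) (f(W) = (W² + W^(3/2)*W) - 18 = (W² + W^(5/2)) - 18 = -18 + W² + W^(5/2))
f(-2) - 1542*381 = (-18 + (-2)² + (-2)^(5/2)) - 1542*381 = (-18 + 4 + 4*I*√2) - 587502 = (-14 + 4*I*√2) - 587502 = -587516 + 4*I*√2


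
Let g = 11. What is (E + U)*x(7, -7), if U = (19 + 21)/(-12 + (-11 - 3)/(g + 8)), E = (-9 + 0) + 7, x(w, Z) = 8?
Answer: -4976/121 ≈ -41.124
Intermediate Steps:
E = -2 (E = -9 + 7 = -2)
U = -380/121 (U = (19 + 21)/(-12 + (-11 - 3)/(11 + 8)) = 40/(-12 - 14/19) = 40/(-242/19) = 40*(-19/242) = -380/121 ≈ -3.1405)
(E + U)*x(7, -7) = (-2 - 380/121)*8 = -622/121*8 = -4976/121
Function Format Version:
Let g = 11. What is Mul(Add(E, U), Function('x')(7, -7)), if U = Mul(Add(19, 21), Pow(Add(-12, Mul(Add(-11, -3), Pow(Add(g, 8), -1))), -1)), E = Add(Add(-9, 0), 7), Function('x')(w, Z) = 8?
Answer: Rational(-4976, 121) ≈ -41.124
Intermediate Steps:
E = -2 (E = Add(-9, 7) = -2)
U = Rational(-380, 121) (U = Mul(Add(19, 21), Pow(Add(-12, Mul(Add(-11, -3), Pow(Add(11, 8), -1))), -1)) = Mul(40, Pow(Add(-12, Mul(-14, Pow(19, -1))), -1)) = Mul(40, Pow(Add(-12, Mul(-14, Rational(1, 19))), -1)) = Mul(40, Pow(Add(-12, Rational(-14, 19)), -1)) = Mul(40, Pow(Rational(-242, 19), -1)) = Mul(40, Rational(-19, 242)) = Rational(-380, 121) ≈ -3.1405)
Mul(Add(E, U), Function('x')(7, -7)) = Mul(Add(-2, Rational(-380, 121)), 8) = Mul(Rational(-622, 121), 8) = Rational(-4976, 121)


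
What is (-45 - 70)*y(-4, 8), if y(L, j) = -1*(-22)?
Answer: -2530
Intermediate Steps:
y(L, j) = 22
(-45 - 70)*y(-4, 8) = (-45 - 70)*22 = -115*22 = -2530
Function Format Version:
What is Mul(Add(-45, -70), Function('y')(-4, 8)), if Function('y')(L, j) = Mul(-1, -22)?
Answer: -2530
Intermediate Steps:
Function('y')(L, j) = 22
Mul(Add(-45, -70), Function('y')(-4, 8)) = Mul(Add(-45, -70), 22) = Mul(-115, 22) = -2530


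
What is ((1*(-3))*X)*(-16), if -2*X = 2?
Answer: -48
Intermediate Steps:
X = -1 (X = -½*2 = -1)
((1*(-3))*X)*(-16) = ((1*(-3))*(-1))*(-16) = -3*(-1)*(-16) = 3*(-16) = -48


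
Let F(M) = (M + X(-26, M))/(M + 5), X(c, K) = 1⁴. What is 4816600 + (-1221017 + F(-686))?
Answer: 2448592708/681 ≈ 3.5956e+6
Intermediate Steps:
X(c, K) = 1
F(M) = (1 + M)/(5 + M) (F(M) = (M + 1)/(M + 5) = (1 + M)/(5 + M))
4816600 + (-1221017 + F(-686)) = 4816600 + (-1221017 + (1 - 686)/(5 - 686)) = 4816600 + (-1221017 - 685/(-681)) = 4816600 + (-1221017 - 1/681*(-685)) = 4816600 + (-1221017 + 685/681) = 4816600 - 831511892/681 = 2448592708/681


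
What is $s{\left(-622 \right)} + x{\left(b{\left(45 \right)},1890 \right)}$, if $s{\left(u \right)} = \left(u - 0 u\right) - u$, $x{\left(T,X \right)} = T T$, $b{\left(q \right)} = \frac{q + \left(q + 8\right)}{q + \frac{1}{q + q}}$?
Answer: $\frac{77792400}{16410601} \approx 4.7404$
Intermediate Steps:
$b{\left(q \right)} = \frac{8 + 2 q}{q + \frac{1}{2 q}}$ ($b{\left(q \right)} = \frac{q + \left(8 + q\right)}{q + \frac{1}{2 q}} = \frac{8 + 2 q}{q + \frac{1}{2 q}}$)
$x{\left(T,X \right)} = T^{2}$
$s{\left(u \right)} = 0$ ($s{\left(u \right)} = \left(u - 0\right) - u = \left(u + 0\right) - u = u - u = 0$)
$s{\left(-622 \right)} + x{\left(b{\left(45 \right)},1890 \right)} = 0 + \left(4 \cdot 45 \frac{1}{1 + 2 \cdot 45^{2}} \left(4 + 45\right)\right)^{2} = 0 + \left(4 \cdot 45 \frac{1}{1 + 2 \cdot 2025} \cdot 49\right)^{2} = 0 + \left(4 \cdot 45 \frac{1}{1 + 4050} \cdot 49\right)^{2} = 0 + \left(4 \cdot 45 \cdot \frac{1}{4051} \cdot 49\right)^{2} = 0 + \left(\frac{8820}{4051}\right)^{2} = 0 + \frac{77792400}{16410601} = \frac{77792400}{16410601}$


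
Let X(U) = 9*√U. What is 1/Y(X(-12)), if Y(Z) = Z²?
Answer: -1/972 ≈ -0.0010288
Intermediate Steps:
1/Y(X(-12)) = 1/((9*√(-12))²) = 1/((9*(2*I*√3))²) = 1/((18*I*√3)²) = 1/(-972) = -1/972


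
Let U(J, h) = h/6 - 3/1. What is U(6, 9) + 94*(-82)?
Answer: -15419/2 ≈ -7709.5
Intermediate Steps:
U(J, h) = -3 + h/6 (U(J, h) = h*(⅙) - 3*1 = h/6 - 3 = -3 + h/6)
U(6, 9) + 94*(-82) = (-3 + (⅙)*9) + 94*(-82) = (-3 + 3/2) - 7708 = -3/2 - 7708 = -15419/2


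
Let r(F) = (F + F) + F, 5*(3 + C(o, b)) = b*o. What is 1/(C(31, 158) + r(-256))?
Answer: 5/1043 ≈ 0.0047939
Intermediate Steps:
C(o, b) = -3 + b*o/5 (C(o, b) = -3 + (b*o)/5 = -3 + b*o/5)
r(F) = 3*F (r(F) = 2*F + F = 3*F)
1/(C(31, 158) + r(-256)) = 1/((-3 + (1/5)*158*31) + 3*(-256)) = 1/((-3 + 4898/5) - 768) = 1/(4883/5 - 768) = 1/(1043/5) = 5/1043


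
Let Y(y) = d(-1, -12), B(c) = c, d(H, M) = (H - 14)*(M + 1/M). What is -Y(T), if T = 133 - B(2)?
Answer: -725/4 ≈ -181.25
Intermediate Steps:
d(H, M) = (-14 + H)*(M + 1/M)
T = 131 (T = 133 - 1*2 = 133 - 2 = 131)
Y(y) = 725/4 (Y(y) = (-14 - 1 + (-12)²*(-14 - 1))/(-12) = -(-14 - 1 + 144*(-15))/12 = -(-14 - 1 - 2160)/12 = -1/12*(-2175) = 725/4)
-Y(T) = -1*725/4 = -725/4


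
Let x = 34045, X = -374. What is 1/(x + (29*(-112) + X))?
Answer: 1/30423 ≈ 3.2870e-5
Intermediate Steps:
1/(x + (29*(-112) + X)) = 1/(34045 + (29*(-112) - 374)) = 1/(34045 + (-3248 - 374)) = 1/(34045 - 3622) = 1/30423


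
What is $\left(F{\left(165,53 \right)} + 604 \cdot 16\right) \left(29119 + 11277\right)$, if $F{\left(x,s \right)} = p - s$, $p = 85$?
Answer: $391679616$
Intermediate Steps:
$F{\left(x,s \right)} = 85 - s$
$\left(F{\left(165,53 \right)} + 604 \cdot 16\right) \left(29119 + 11277\right) = \left(\left(85 - 53\right) + 604 \cdot 16\right) \left(29119 + 11277\right) = \left(\left(85 - 53\right) + 9664\right) 40396 = \left(32 + 9664\right) 40396 = 9696 \cdot 40396 = 391679616$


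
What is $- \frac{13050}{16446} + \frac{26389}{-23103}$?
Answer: $- \frac{122581274}{63325323} \approx -1.9357$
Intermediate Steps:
$- \frac{13050}{16446} + \frac{26389}{-23103} = \left(-13050\right) \frac{1}{16446} + 26389 \left(- \frac{1}{23103}\right) = - \frac{2175}{2741} - \frac{26389}{23103} = - \frac{122581274}{63325323}$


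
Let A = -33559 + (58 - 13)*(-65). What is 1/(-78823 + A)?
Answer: -1/115307 ≈ -8.6725e-6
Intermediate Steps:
A = -36484 (A = -33559 + 45*(-65) = -33559 - 2925 = -36484)
1/(-78823 + A) = 1/(-78823 - 36484) = 1/(-115307) = -1/115307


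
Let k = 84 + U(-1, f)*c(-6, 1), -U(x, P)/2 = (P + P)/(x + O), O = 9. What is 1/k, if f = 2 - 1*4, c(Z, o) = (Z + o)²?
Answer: 1/109 ≈ 0.0091743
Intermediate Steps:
f = -2 (f = 2 - 4 = -2)
U(x, P) = -4*P/(9 + x) (U(x, P) = -2*(P + P)/(x + 9) = -2*2*P/(9 + x) = -4*P/(9 + x))
k = 109 (k = 84 + (-4*(-2)/(9 - 1))*(-6 + 1)² = 84 - 4*(-2)/8*(-5)² = 84 - 4*(-2)*⅛*25 = 84 + 1*25 = 84 + 25 = 109)
1/k = 1/109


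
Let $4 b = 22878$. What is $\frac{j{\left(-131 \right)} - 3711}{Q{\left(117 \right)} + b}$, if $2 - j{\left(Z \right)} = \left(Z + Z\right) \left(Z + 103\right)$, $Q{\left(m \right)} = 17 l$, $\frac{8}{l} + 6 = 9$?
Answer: $- \frac{66270}{34589} \approx -1.9159$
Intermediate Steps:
$l = \frac{8}{3}$ ($l = \frac{8}{-6 + 9} = \frac{8}{3} \approx 2.6667$)
$b = \frac{11439}{2}$ ($b = \frac{1}{4} \cdot 22878 = \frac{11439}{2} \approx 5719.5$)
$Q{\left(m \right)} = \frac{136}{3}$ ($Q{\left(m \right)} = 17 \cdot \frac{8}{3} = \frac{136}{3}$)
$j{\left(Z \right)} = 2 - 2 Z \left(103 + Z\right)$ ($j{\left(Z \right)} = 2 - \left(Z + Z\right) \left(Z + 103\right) = 2 - 2 Z \left(103 + Z\right)$)
$\frac{j{\left(-131 \right)} - 3711}{Q{\left(117 \right)} + b} = \frac{\left(2 - -26986 - 2 \left(-131\right)^{2}\right) - 3711}{\frac{136}{3} + \frac{11439}{2}} = \frac{\left(2 + 26986 - 34322\right) - 3711}{\frac{34589}{6}} = \left(\left(2 + 26986 - 34322\right) - 3711\right) \frac{6}{34589} = \left(-7334 - 3711\right) \frac{6}{34589} = \left(-11045\right) \frac{6}{34589} = - \frac{66270}{34589}$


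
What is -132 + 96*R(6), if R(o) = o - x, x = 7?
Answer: -228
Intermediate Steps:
R(o) = -7 + o (R(o) = o - 1*7 = o - 7 = -7 + o)
-132 + 96*R(6) = -132 + 96*(-7 + 6) = -132 + 96*(-1) = -132 - 96 = -228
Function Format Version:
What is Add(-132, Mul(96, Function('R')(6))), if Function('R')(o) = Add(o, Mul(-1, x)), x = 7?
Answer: -228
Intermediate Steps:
Function('R')(o) = Add(-7, o) (Function('R')(o) = Add(o, Mul(-1, 7)) = Add(o, -7) = Add(-7, o))
Add(-132, Mul(96, Function('R')(6))) = Add(-132, Mul(96, Add(-7, 6))) = Add(-132, Mul(96, -1)) = Add(-132, -96) = -228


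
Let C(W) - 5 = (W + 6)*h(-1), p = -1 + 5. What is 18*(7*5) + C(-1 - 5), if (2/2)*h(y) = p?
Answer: 635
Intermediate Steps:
p = 4
h(y) = 4
C(W) = 29 + 4*W (C(W) = 5 + (W + 6)*4 = 5 + (6 + W)*4 = 5 + (24 + 4*W) = 29 + 4*W)
18*(7*5) + C(-1 - 5) = 18*(7*5) + (29 + 4*(-1 - 5)) = 18*35 + (29 + 4*(-6)) = 630 + (29 - 24) = 630 + 5 = 635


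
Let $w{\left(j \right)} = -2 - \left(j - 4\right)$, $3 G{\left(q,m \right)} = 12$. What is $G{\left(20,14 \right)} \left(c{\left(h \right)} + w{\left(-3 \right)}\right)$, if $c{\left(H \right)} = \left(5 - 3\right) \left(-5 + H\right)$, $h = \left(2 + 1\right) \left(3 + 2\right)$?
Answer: $100$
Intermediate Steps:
$G{\left(q,m \right)} = 4$ ($G{\left(q,m \right)} = \frac{1}{3} \cdot 12 = 4$)
$h = 15$ ($h = 3 \cdot 5 = 15$)
$c{\left(H \right)} = -10 + 2 H$ ($c{\left(H \right)} = 2 \left(-5 + H\right) = -10 + 2 H$)
$w{\left(j \right)} = 2 - j$ ($w{\left(j \right)} = -2 - \left(j - 4\right) = -2 - \left(-4 + j\right) = 2 - j$)
$G{\left(20,14 \right)} \left(c{\left(h \right)} + w{\left(-3 \right)}\right) = 4 \left(\left(-10 + 2 \cdot 15\right) + \left(2 - -3\right)\right) = 4 \left(\left(-10 + 30\right) + \left(2 + 3\right)\right) = 4 \left(20 + 5\right) = 4 \cdot 25 = 100$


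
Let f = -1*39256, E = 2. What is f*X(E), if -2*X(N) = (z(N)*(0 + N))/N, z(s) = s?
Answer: 39256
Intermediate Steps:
X(N) = -N/2 (X(N) = -N*(0 + N)/(2*N) = -N*N/(2*N) = -N**2/(2*N) = -N/2)
f = -39256
f*X(E) = -(-19628)*2 = -39256*(-1) = 39256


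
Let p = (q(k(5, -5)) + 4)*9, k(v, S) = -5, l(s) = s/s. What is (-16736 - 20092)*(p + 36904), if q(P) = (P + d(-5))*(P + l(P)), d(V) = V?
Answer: -1373684400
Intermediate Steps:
l(s) = 1
q(P) = (1 + P)*(-5 + P) (q(P) = (P - 5)*(P + 1) = (-5 + P)*(1 + P) = (1 + P)*(-5 + P))
p = 396 (p = ((-5 + (-5)² - 4*(-5)) + 4)*9 = ((-5 + 25 + 20) + 4)*9 = (40 + 4)*9 = 44*9 = 396)
(-16736 - 20092)*(p + 36904) = (-16736 - 20092)*(396 + 36904) = -36828*37300 = -1373684400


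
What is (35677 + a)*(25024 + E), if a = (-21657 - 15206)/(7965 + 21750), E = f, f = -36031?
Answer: -3889525949448/9905 ≈ -3.9268e+8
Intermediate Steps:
E = -36031
a = -36863/29715 ≈ -1.2406
(35677 + a)*(25024 + E) = (35677 - 36863/29715)*(25024 - 36031) = (1060105192/29715)*(-11007) = -3889525949448/9905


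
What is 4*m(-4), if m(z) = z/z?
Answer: 4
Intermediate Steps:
m(z) = 1
4*m(-4) = 4*1 = 4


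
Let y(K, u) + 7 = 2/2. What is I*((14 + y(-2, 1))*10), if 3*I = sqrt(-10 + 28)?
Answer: 80*sqrt(2) ≈ 113.14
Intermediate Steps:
y(K, u) = -6 (y(K, u) = -7 + 2/2 = -7 + 2*(1/2) = -7 + 1 = -6)
I = sqrt(2) (I = sqrt(-10 + 28)/3 = sqrt(18)/3 = (3*sqrt(2))/3 = sqrt(2) ≈ 1.4142)
I*((14 + y(-2, 1))*10) = sqrt(2)*((14 - 6)*10) = sqrt(2)*(8*10) = sqrt(2)*80 = 80*sqrt(2)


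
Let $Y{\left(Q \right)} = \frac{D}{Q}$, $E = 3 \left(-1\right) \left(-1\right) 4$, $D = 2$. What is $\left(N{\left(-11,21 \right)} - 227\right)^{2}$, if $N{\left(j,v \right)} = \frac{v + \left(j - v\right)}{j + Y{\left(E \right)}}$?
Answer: $\frac{215766721}{4225} \approx 51069.0$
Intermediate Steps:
$E = 12$ ($E = 3 \cdot 1 \cdot 4 = 3 \cdot 4 = 12$)
$Y{\left(Q \right)} = \frac{2}{Q}$
$N{\left(j,v \right)} = \frac{j}{\frac{1}{6} + j}$ ($N{\left(j,v \right)} = \frac{v + \left(j - v\right)}{j + \frac{2}{12}} = \frac{j}{j + 2 \cdot \frac{1}{12}} = \frac{j}{j + \frac{1}{6}} = \frac{j}{\frac{1}{6} + j}$)
$\left(N{\left(-11,21 \right)} - 227\right)^{2} = \left(6 \left(-11\right) \frac{1}{1 + 6 \left(-11\right)} - 227\right)^{2} = \left(6 \left(-11\right) \frac{1}{1 - 66} - 227\right)^{2} = \left(6 \left(-11\right) \frac{1}{-65} - 227\right)^{2} = \left(6 \left(-11\right) \left(- \frac{1}{65}\right) - 227\right)^{2} = \left(\frac{66}{65} - 227\right)^{2} = \left(- \frac{14689}{65}\right)^{2} = \frac{215766721}{4225}$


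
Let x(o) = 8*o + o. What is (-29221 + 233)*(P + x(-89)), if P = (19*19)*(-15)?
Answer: 180189408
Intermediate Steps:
x(o) = 9*o
P = -5415 (P = 361*(-15) = -5415)
(-29221 + 233)*(P + x(-89)) = (-29221 + 233)*(-5415 + 9*(-89)) = -28988*(-5415 - 801) = -28988*(-6216) = 180189408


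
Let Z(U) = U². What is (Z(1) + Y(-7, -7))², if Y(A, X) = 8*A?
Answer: 3025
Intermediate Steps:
(Z(1) + Y(-7, -7))² = (1² + 8*(-7))² = (1 - 56)² = (-55)² = 3025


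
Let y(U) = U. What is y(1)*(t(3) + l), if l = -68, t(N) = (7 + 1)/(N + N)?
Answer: -200/3 ≈ -66.667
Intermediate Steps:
t(N) = 4/N (t(N) = 8/((2*N)) = 8*(1/(2*N)) = 4/N)
y(1)*(t(3) + l) = 1*(4/3 - 68) = 1*(-200/3) = -200/3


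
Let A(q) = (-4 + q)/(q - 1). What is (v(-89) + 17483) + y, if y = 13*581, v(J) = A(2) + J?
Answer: 24945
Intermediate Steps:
A(q) = (-4 + q)/(-1 + q)
v(J) = -2 + J (v(J) = (-4 + 2)/(-1 + 2) + J = -2/1 + J = 1*(-2) + J = -2 + J)
y = 7553
(v(-89) + 17483) + y = ((-2 - 89) + 17483) + 7553 = (-91 + 17483) + 7553 = 17392 + 7553 = 24945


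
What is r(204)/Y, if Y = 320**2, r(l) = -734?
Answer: -367/51200 ≈ -0.0071680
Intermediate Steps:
Y = 102400
r(204)/Y = -734/102400 = -734*1/102400 = -367/51200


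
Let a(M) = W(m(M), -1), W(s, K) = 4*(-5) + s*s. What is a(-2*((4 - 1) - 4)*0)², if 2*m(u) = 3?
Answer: 5041/16 ≈ 315.06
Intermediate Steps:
m(u) = 3/2 (m(u) = (½)*3 = 3/2)
W(s, K) = -20 + s²
a(M) = -71/4 (a(M) = -20 + (3/2)² = -20 + 9/4 = -71/4)
a(-2*((4 - 1) - 4)*0)² = (-71/4)² = 5041/16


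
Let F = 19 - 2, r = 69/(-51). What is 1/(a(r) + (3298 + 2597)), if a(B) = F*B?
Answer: 1/5872 ≈ 0.00017030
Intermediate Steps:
r = -23/17 (r = 69*(-1/51) = -23/17 ≈ -1.3529)
F = 17
a(B) = 17*B
1/(a(r) + (3298 + 2597)) = 1/(17*(-23/17) + (3298 + 2597)) = 1/(-23 + 5895) = 1/5872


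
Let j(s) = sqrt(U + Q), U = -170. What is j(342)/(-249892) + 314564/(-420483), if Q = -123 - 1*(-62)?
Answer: -314564/420483 - I*sqrt(231)/249892 ≈ -0.7481 - 6.0821e-5*I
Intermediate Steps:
Q = -61 (Q = -123 + 62 = -61)
j(s) = I*sqrt(231) (j(s) = sqrt(-170 - 61) = sqrt(-231) = I*sqrt(231))
j(342)/(-249892) + 314564/(-420483) = (I*sqrt(231))/(-249892) + 314564/(-420483) = (I*sqrt(231))*(-1/249892) + 314564*(-1/420483) = -I*sqrt(231)/249892 - 314564/420483 = -314564/420483 - I*sqrt(231)/249892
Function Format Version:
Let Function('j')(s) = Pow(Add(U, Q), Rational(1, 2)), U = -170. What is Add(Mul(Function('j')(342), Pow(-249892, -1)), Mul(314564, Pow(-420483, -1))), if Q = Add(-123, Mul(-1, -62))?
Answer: Add(Rational(-314564, 420483), Mul(Rational(-1, 249892), I, Pow(231, Rational(1, 2)))) ≈ Add(-0.74810, Mul(-6.0821e-5, I))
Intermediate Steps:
Q = -61 (Q = Add(-123, 62) = -61)
Function('j')(s) = Mul(I, Pow(231, Rational(1, 2))) (Function('j')(s) = Pow(Add(-170, -61), Rational(1, 2)) = Pow(-231, Rational(1, 2)) = Mul(I, Pow(231, Rational(1, 2))))
Add(Mul(Function('j')(342), Pow(-249892, -1)), Mul(314564, Pow(-420483, -1))) = Add(Mul(Mul(I, Pow(231, Rational(1, 2))), Pow(-249892, -1)), Mul(314564, Pow(-420483, -1))) = Add(Mul(Mul(I, Pow(231, Rational(1, 2))), Rational(-1, 249892)), Mul(314564, Rational(-1, 420483))) = Add(Mul(Rational(-1, 249892), I, Pow(231, Rational(1, 2))), Rational(-314564, 420483)) = Add(Rational(-314564, 420483), Mul(Rational(-1, 249892), I, Pow(231, Rational(1, 2))))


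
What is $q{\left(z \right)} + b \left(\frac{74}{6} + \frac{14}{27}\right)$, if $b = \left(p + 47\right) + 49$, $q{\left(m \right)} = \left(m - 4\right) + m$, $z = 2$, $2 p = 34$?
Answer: $\frac{39211}{27} \approx 1452.3$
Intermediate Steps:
$p = 17$ ($p = \frac{1}{2} \cdot 34 = 17$)
$q{\left(m \right)} = -4 + 2 m$ ($q{\left(m \right)} = \left(-4 + m\right) + m = -4 + 2 m$)
$b = 113$ ($b = \left(17 + 47\right) + 49 = 64 + 49 = 113$)
$q{\left(z \right)} + b \left(\frac{74}{6} + \frac{14}{27}\right) = \left(-4 + 2 \cdot 2\right) + 113 \left(\frac{74}{6} + \frac{14}{27}\right) = \left(-4 + 4\right) + 113 \left(74 \cdot \frac{1}{6} + 14 \cdot \frac{1}{27}\right) = 0 + 113 \left(\frac{37}{3} + \frac{14}{27}\right) = 0 + 113 \cdot \frac{347}{27} = 0 + \frac{39211}{27} = \frac{39211}{27}$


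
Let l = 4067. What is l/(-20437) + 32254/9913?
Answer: 618858827/202591981 ≈ 3.0547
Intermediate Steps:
l/(-20437) + 32254/9913 = 4067/(-20437) + 32254/9913 = 4067*(-1/20437) + 32254*(1/9913) = -4067/20437 + 32254/9913 = 618858827/202591981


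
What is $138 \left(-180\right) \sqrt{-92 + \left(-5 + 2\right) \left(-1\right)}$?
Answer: $- 24840 i \sqrt{89} \approx - 2.3434 \cdot 10^{5} i$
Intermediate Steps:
$138 \left(-180\right) \sqrt{-92 + \left(-5 + 2\right) \left(-1\right)} = - 24840 \sqrt{-92 - -3} = - 24840 \sqrt{-92 + 3} = - 24840 \sqrt{-89} = - 24840 i \sqrt{89}$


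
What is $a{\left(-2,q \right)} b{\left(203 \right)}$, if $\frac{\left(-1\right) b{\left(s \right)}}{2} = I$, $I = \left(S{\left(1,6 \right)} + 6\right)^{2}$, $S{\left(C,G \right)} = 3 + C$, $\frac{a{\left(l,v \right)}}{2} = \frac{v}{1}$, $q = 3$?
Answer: $-1200$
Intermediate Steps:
$a{\left(l,v \right)} = 2 v$ ($a{\left(l,v \right)} = 2 \frac{v}{1} = 2 v 1 = 2 v$)
$I = 100$ ($I = \left(\left(3 + 1\right) + 6\right)^{2} = \left(4 + 6\right)^{2} = 10^{2} = 100$)
$b{\left(s \right)} = -200$ ($b{\left(s \right)} = \left(-2\right) 100 = -200$)
$a{\left(-2,q \right)} b{\left(203 \right)} = 2 \cdot 3 \left(-200\right) = 6 \left(-200\right) = -1200$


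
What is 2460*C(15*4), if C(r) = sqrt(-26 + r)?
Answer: 2460*sqrt(34) ≈ 14344.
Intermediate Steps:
2460*C(15*4) = 2460*sqrt(-26 + 15*4) = 2460*sqrt(-26 + 60) = 2460*sqrt(34)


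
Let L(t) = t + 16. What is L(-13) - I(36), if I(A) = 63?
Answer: -60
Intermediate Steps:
L(t) = 16 + t
L(-13) - I(36) = (16 - 13) - 1*63 = 3 - 63 = -60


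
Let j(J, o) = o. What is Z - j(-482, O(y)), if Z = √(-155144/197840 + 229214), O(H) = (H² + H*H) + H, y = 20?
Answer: -820 + √140180591111710/24730 ≈ -341.24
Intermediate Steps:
O(H) = H + 2*H² (O(H) = (H² + H²) + H = 2*H² + H = H + 2*H²)
Z = √140180591111710/24730 (Z = √(-155144*1/197840 + 229214) = √(-19393/24730 + 229214) = √(5668442827/24730) = √140180591111710/24730 ≈ 478.76)
Z - j(-482, O(y)) = √140180591111710/24730 - 20*(1 + 2*20) = √140180591111710/24730 - 20*(1 + 40) = √140180591111710/24730 - 20*41 = √140180591111710/24730 - 1*820 = √140180591111710/24730 - 820 = -820 + √140180591111710/24730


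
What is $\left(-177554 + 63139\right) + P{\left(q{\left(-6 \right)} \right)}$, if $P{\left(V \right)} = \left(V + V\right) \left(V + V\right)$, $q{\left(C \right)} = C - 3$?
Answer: $-114091$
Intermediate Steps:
$q{\left(C \right)} = -3 + C$ ($q{\left(C \right)} = C - 3 = -3 + C$)
$P{\left(V \right)} = 4 V^{2}$ ($P{\left(V \right)} = 2 V 2 V = 4 V^{2}$)
$\left(-177554 + 63139\right) + P{\left(q{\left(-6 \right)} \right)} = \left(-177554 + 63139\right) + 4 \left(-3 - 6\right)^{2} = -114415 + 4 \left(-9\right)^{2} = -114415 + 4 \cdot 81 = -114415 + 324 = -114091$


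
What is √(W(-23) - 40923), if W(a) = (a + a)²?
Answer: I*√38807 ≈ 196.99*I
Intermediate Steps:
W(a) = 4*a² (W(a) = (2*a)² = 4*a²)
√(W(-23) - 40923) = √(4*(-23)² - 40923) = √(4*529 - 40923) = √(2116 - 40923) = √(-38807) = I*√38807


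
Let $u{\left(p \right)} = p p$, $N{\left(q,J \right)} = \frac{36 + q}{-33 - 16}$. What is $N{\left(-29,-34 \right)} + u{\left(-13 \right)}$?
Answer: $\frac{1182}{7} \approx 168.86$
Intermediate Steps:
$N{\left(q,J \right)} = - \frac{36}{49} - \frac{q}{49}$ ($N{\left(q,J \right)} = \frac{36 + q}{-49} = \left(36 + q\right) \left(- \frac{1}{49}\right) = - \frac{36}{49} - \frac{q}{49}$)
$u{\left(p \right)} = p^{2}$
$N{\left(-29,-34 \right)} + u{\left(-13 \right)} = \left(- \frac{36}{49} - - \frac{29}{49}\right) + \left(-13\right)^{2} = \left(- \frac{36}{49} + \frac{29}{49}\right) + 169 = - \frac{1}{7} + 169 = \frac{1182}{7}$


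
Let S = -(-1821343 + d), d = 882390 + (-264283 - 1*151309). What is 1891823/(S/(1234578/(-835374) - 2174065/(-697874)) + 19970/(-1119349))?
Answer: 10867865642797202145491/4752301353110508761020 ≈ 2.2869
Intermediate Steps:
d = 466798 (d = 882390 + (-264283 - 151309) = 882390 - 415592 = 466798)
S = 1354545 (S = -(-1821343 + 466798) = -1*(-1354545) = 1354545)
1891823/(S/(1234578/(-835374) - 2174065/(-697874)) + 19970/(-1119349)) = 1891823/(1354545/(1234578/(-835374) - 2174065/(-697874)) + 19970/(-1119349)) = 1891823/(1354545/(1234578*(-1/835374) - 2174065*(-1/697874)) + 19970*(-1/1119349)) = 1891823/(1354545/(-205763/139229 + 2174065/697874) - 19970/1119349) = 1891823/(1354545/(159096248023/97164299146) - 19970/1119349) = 1891823/(1354545*(97164299146/159096248023) - 19970/1119349) = 1891823/(4245594051184470/5132137033 - 19970/1119349) = 1891823/(4752301353110508761020/5744652455751517) = 1891823*(5744652455751517/4752301353110508761020) = 10867865642797202145491/4752301353110508761020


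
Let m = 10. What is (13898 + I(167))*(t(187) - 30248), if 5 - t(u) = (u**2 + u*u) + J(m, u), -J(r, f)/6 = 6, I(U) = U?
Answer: -1408539425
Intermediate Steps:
J(r, f) = -36 (J(r, f) = -6*6 = -36)
t(u) = 41 - 2*u**2 (t(u) = 5 - ((u**2 + u*u) - 36) = 5 - ((u**2 + u**2) - 36) = 5 - (2*u**2 - 36) = 5 - (-36 + 2*u**2) = 5 + (36 - 2*u**2) = 41 - 2*u**2)
(13898 + I(167))*(t(187) - 30248) = (13898 + 167)*((41 - 2*187**2) - 30248) = 14065*((41 - 2*34969) - 30248) = 14065*((41 - 69938) - 30248) = 14065*(-69897 - 30248) = 14065*(-100145) = -1408539425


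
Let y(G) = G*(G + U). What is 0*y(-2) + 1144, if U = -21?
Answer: 1144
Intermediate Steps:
y(G) = G*(-21 + G) (y(G) = G*(G - 21) = G*(-21 + G))
0*y(-2) + 1144 = 0*(-2*(-21 - 2)) + 1144 = 0*(-2*(-23)) + 1144 = 0*46 + 1144 = 0 + 1144 = 1144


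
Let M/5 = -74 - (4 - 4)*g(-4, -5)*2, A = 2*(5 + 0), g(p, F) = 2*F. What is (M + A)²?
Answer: 129600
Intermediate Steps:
A = 10 (A = 2*5 = 10)
M = -370 (M = 5*(-74 - (4 - 4)*(2*(-5))*2) = 5*(-74 - 0*(-10)*2) = 5*(-74 - 0*2) = 5*(-74 - 1*0) = 5*(-74 + 0) = 5*(-74) = -370)
(M + A)² = (-370 + 10)² = (-360)² = 129600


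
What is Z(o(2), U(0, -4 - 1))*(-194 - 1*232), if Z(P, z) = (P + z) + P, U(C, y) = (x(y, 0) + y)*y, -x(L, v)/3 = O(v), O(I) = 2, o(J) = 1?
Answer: -24282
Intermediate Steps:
x(L, v) = -6 (x(L, v) = -3*2 = -6)
U(C, y) = y*(-6 + y) (U(C, y) = (-6 + y)*y = y*(-6 + y))
Z(P, z) = z + 2*P
Z(o(2), U(0, -4 - 1))*(-194 - 1*232) = ((-4 - 1)*(-6 + (-4 - 1)) + 2*1)*(-194 - 1*232) = (-5*(-6 - 5) + 2)*(-194 - 232) = (-5*(-11) + 2)*(-426) = (55 + 2)*(-426) = 57*(-426) = -24282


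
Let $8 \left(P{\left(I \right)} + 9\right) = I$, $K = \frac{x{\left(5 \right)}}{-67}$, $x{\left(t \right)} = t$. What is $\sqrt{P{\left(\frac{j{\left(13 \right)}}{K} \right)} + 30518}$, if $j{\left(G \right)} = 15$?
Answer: $\frac{\sqrt{487742}}{4} \approx 174.6$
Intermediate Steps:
$K = - \frac{5}{67}$ ($K = \frac{5}{-67} = 5 \left(- \frac{1}{67}\right) = - \frac{5}{67} \approx -0.074627$)
$P{\left(I \right)} = -9 + \frac{I}{8}$
$\sqrt{P{\left(\frac{j{\left(13 \right)}}{K} \right)} + 30518} = \sqrt{\left(-9 + \frac{15 \frac{1}{- \frac{5}{67}}}{8}\right) + 30518} = \sqrt{\left(-9 + \frac{15 \left(- \frac{67}{5}\right)}{8}\right) + 30518} = \sqrt{\left(-9 + \frac{1}{8} \left(-201\right)\right) + 30518} = \sqrt{\left(-9 - \frac{201}{8}\right) + 30518} = \sqrt{- \frac{273}{8} + 30518} = \sqrt{\frac{243871}{8}} = \frac{\sqrt{487742}}{4}$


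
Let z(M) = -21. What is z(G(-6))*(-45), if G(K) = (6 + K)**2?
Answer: 945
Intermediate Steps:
z(G(-6))*(-45) = -21*(-45) = 945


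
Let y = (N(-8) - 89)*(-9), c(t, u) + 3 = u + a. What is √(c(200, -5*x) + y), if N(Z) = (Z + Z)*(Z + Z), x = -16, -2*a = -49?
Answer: I*√5606/2 ≈ 37.437*I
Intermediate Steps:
a = 49/2 (a = -½*(-49) = 49/2 ≈ 24.500)
N(Z) = 4*Z² (N(Z) = (2*Z)*(2*Z) = 4*Z²)
c(t, u) = 43/2 + u (c(t, u) = -3 + (u + 49/2) = -3 + (49/2 + u) = 43/2 + u)
y = -1503 (y = (4*(-8)² - 89)*(-9) = (4*64 - 89)*(-9) = (256 - 89)*(-9) = 167*(-9) = -1503)
√(c(200, -5*x) + y) = √((43/2 - 5*(-16)) - 1503) = √((43/2 + 80) - 1503) = √(203/2 - 1503) = √(-2803/2) = I*√5606/2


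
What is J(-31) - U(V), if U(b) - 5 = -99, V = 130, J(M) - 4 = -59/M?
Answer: 3097/31 ≈ 99.903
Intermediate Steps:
J(M) = 4 - 59/M
U(b) = -94 (U(b) = 5 - 99 = -94)
J(-31) - U(V) = (4 - 59/(-31)) - 1*(-94) = (4 - 59*(-1/31)) + 94 = (4 + 59/31) + 94 = 183/31 + 94 = 3097/31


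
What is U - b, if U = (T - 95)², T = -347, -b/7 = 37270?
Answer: 456254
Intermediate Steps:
b = -260890 (b = -7*37270 = -260890)
U = 195364 (U = (-347 - 95)² = (-442)² = 195364)
U - b = 195364 - 1*(-260890) = 195364 + 260890 = 456254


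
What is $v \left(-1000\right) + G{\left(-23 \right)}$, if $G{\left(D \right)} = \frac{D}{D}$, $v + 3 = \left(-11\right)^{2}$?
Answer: $-117999$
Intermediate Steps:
$v = 118$ ($v = -3 + \left(-11\right)^{2} = -3 + 121 = 118$)
$G{\left(D \right)} = 1$
$v \left(-1000\right) + G{\left(-23 \right)} = 118 \left(-1000\right) + 1 = -118000 + 1 = -117999$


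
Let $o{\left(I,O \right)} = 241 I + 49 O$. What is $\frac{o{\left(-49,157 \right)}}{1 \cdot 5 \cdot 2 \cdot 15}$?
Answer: $- \frac{686}{25} \approx -27.44$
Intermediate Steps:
$o{\left(I,O \right)} = 49 O + 241 I$
$\frac{o{\left(-49,157 \right)}}{1 \cdot 5 \cdot 2 \cdot 15} = \frac{49 \cdot 157 + 241 \left(-49\right)}{1 \cdot 5 \cdot 2 \cdot 15} = \frac{7693 - 11809}{5 \cdot 30} = - \frac{4116}{150} = \left(-4116\right) \frac{1}{150} = - \frac{686}{25}$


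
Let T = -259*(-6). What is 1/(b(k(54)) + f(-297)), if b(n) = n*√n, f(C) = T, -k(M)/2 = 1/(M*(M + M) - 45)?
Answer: 150584914219131/234008956696529578 + 17361*I*√1286/234008956696529578 ≈ 0.0006435 + 2.6605e-12*I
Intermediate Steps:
k(M) = -2/(-45 + 2*M²) (k(M) = -2/(M*(M + M) - 45) = -2/(M*(2*M) - 45) = -2/(2*M² - 45) = -2/(-45 + 2*M²))
T = 1554
f(C) = 1554
b(n) = n^(3/2)
1/(b(k(54)) + f(-297)) = 1/((-2/(-45 + 2*54²))^(3/2) + 1554) = 1/((-2/(-45 + 2*2916))^(3/2) + 1554) = 1/((-2/(-45 + 5832))^(3/2) + 1554) = 1/((-2/5787)^(3/2) + 1554) = 1/(-2*I*√1286/11163123 + 1554) = 1/(1554 - 2*I*√1286/11163123)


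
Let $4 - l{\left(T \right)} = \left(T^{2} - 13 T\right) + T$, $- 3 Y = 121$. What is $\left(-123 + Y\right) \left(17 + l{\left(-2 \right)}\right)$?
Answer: $\frac{3430}{3} \approx 1143.3$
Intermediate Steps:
$Y = - \frac{121}{3}$ ($Y = \left(- \frac{1}{3}\right) 121 = - \frac{121}{3} \approx -40.333$)
$l{\left(T \right)} = 4 - T^{2} + 12 T$ ($l{\left(T \right)} = 4 - \left(\left(T^{2} - 13 T\right) + T\right) = 4 - \left(T^{2} - 12 T\right) = 4 - T^{2} + 12 T$)
$\left(-123 + Y\right) \left(17 + l{\left(-2 \right)}\right) = \left(-123 - \frac{121}{3}\right) \left(17 + \left(4 - \left(-2\right)^{2} + 12 \left(-2\right)\right)\right) = - \frac{490 \left(17 - 24\right)}{3} = \left(- \frac{490}{3}\right) \left(-7\right) = \frac{3430}{3}$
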